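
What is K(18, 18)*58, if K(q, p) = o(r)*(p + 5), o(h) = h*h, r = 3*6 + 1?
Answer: 481574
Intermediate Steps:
r = 19 (r = 18 + 1 = 19)
o(h) = h²
K(q, p) = 1805 + 361*p (K(q, p) = 19²*(p + 5) = 361*(5 + p) = 1805 + 361*p)
K(18, 18)*58 = (1805 + 361*18)*58 = (1805 + 6498)*58 = 8303*58 = 481574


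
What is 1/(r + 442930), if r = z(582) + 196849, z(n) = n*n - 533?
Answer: 1/977970 ≈ 1.0225e-6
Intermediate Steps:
z(n) = -533 + n**2 (z(n) = n**2 - 533 = -533 + n**2)
r = 535040 (r = (-533 + 582**2) + 196849 = (-533 + 338724) + 196849 = 338191 + 196849 = 535040)
1/(r + 442930) = 1/(535040 + 442930) = 1/977970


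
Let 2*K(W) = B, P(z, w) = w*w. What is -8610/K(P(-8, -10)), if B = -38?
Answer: 8610/19 ≈ 453.16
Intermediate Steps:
P(z, w) = w²
K(W) = -19 (K(W) = (½)*(-38) = -19)
-8610/K(P(-8, -10)) = -8610/(-19) = -8610*(-1/19) = 8610/19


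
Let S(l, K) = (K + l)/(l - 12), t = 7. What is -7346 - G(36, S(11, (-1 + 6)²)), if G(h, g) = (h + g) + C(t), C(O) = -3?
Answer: -7343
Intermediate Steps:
S(l, K) = (K + l)/(-12 + l)
G(h, g) = -3 + g + h (G(h, g) = (h + g) - 3 = (g + h) - 3 = -3 + g + h)
-7346 - G(36, S(11, (-1 + 6)²)) = -7346 - (-3 + ((-1 + 6)² + 11)/(-12 + 11) + 36) = -7346 - (-3 + (5² + 11)/(-1) + 36) = -7346 - (-3 - (25 + 11) + 36) = -7346 - (-3 - 1*36 + 36) = -7346 - (-3 - 36 + 36) = -7346 - 1*(-3) = -7346 + 3 = -7343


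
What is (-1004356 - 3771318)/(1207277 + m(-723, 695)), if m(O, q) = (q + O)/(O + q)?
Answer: -2387837/603639 ≈ -3.9557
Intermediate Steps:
m(O, q) = 1 (m(O, q) = (O + q)/(O + q) = 1)
(-1004356 - 3771318)/(1207277 + m(-723, 695)) = (-1004356 - 3771318)/(1207277 + 1) = -4775674/1207278 = -4775674*1/1207278 = -2387837/603639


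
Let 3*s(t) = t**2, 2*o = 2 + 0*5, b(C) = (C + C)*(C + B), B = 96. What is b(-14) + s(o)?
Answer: -6887/3 ≈ -2295.7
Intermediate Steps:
b(C) = 2*C*(96 + C) (b(C) = (C + C)*(C + 96) = (2*C)*(96 + C) = 2*C*(96 + C))
o = 1 (o = (2 + 0*5)/2 = (2 + 0)/2 = (1/2)*2 = 1)
s(t) = t**2/3
b(-14) + s(o) = 2*(-14)*(96 - 14) + (1/3)*1**2 = 2*(-14)*82 + (1/3)*1 = -2296 + 1/3 = -6887/3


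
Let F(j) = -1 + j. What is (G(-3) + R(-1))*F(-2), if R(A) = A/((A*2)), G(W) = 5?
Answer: -33/2 ≈ -16.500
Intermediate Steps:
R(A) = ½ (R(A) = A/((2*A)) = A*(1/(2*A)) = ½)
(G(-3) + R(-1))*F(-2) = (5 + ½)*(-1 - 2) = (11/2)*(-3) = -33/2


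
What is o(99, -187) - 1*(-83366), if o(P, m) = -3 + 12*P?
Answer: 84551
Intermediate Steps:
o(99, -187) - 1*(-83366) = (-3 + 12*99) - 1*(-83366) = (-3 + 1188) + 83366 = 1185 + 83366 = 84551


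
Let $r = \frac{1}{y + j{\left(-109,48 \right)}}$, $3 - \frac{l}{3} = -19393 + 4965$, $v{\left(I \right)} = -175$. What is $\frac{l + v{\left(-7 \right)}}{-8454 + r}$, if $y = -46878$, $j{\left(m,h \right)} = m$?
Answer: $- \frac{2025985466}{397228099} \approx -5.1003$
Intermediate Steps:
$l = 43293$ ($l = 9 - 3 \left(-19393 + 4965\right) = 9 - -43284 = 9 + 43284 = 43293$)
$r = - \frac{1}{46987}$ ($r = \frac{1}{-46878 - 109} = \frac{1}{-46987} = - \frac{1}{46987} \approx -2.1282 \cdot 10^{-5}$)
$\frac{l + v{\left(-7 \right)}}{-8454 + r} = \frac{43293 - 175}{-8454 - \frac{1}{46987}} = \frac{43118}{- \frac{397228099}{46987}} = 43118 \left(- \frac{46987}{397228099}\right) = - \frac{2025985466}{397228099}$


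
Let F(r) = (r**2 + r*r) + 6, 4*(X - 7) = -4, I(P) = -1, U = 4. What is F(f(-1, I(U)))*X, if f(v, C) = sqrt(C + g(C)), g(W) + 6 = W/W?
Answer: -36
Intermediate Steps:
g(W) = -5 (g(W) = -6 + W/W = -6 + 1 = -5)
f(v, C) = sqrt(-5 + C) (f(v, C) = sqrt(C - 5) = sqrt(-5 + C))
X = 6 (X = 7 + (1/4)*(-4) = 7 - 1 = 6)
F(r) = 6 + 2*r**2 (F(r) = (r**2 + r**2) + 6 = 2*r**2 + 6 = 6 + 2*r**2)
F(f(-1, I(U)))*X = (6 + 2*(sqrt(-5 - 1))**2)*6 = (6 + 2*(sqrt(-6))**2)*6 = (6 + 2*(I*sqrt(6))**2)*6 = (6 + 2*(-6))*6 = (6 - 12)*6 = -6*6 = -36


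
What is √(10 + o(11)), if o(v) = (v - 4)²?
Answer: √59 ≈ 7.6811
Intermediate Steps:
o(v) = (-4 + v)²
√(10 + o(11)) = √(10 + (-4 + 11)²) = √(10 + 7²) = √(10 + 49) = √59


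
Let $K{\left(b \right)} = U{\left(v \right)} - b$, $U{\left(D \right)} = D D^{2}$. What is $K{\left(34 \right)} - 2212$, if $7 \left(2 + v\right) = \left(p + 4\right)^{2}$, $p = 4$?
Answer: $- \frac{645378}{343} \approx -1881.6$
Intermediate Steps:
$v = \frac{50}{7}$ ($v = -2 + \frac{\left(4 + 4\right)^{2}}{7} = -2 + \frac{8^{2}}{7} = -2 + \frac{1}{7} \cdot 64 = -2 + \frac{64}{7} = \frac{50}{7} \approx 7.1429$)
$U{\left(D \right)} = D^{3}$
$K{\left(b \right)} = \frac{125000}{343} - b$ ($K{\left(b \right)} = \left(\frac{50}{7}\right)^{3} - b = \frac{125000}{343} - b$)
$K{\left(34 \right)} - 2212 = \left(\frac{125000}{343} - 34\right) - 2212 = \frac{113338}{343} - 2212 = - \frac{645378}{343}$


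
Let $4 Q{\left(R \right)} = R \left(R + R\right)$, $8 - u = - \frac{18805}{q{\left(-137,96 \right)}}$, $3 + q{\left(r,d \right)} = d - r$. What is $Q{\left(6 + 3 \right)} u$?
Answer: $\frac{334449}{92} \approx 3635.3$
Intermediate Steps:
$q{\left(r,d \right)} = -3 + d - r$ ($q{\left(r,d \right)} = -3 + \left(d - r\right) = -3 + d - r$)
$u = \frac{4129}{46}$ ($u = 8 - - \frac{18805}{-3 + 96 - -137} = 8 - - \frac{18805}{-3 + 96 + 137} = 8 - - \frac{18805}{230} = 8 - \left(-18805\right) \frac{1}{230} = 8 - - \frac{3761}{46} = 8 + \frac{3761}{46} = \frac{4129}{46} \approx 89.761$)
$Q{\left(R \right)} = \frac{R^{2}}{2}$ ($Q{\left(R \right)} = \frac{R \left(R + R\right)}{4} = \frac{R 2 R}{4} = \frac{2 R^{2}}{4} = \frac{R^{2}}{2}$)
$Q{\left(6 + 3 \right)} u = \frac{\left(6 + 3\right)^{2}}{2} \cdot \frac{4129}{46} = \frac{9^{2}}{2} \cdot \frac{4129}{46} = \frac{1}{2} \cdot 81 \cdot \frac{4129}{46} = \frac{81}{2} \cdot \frac{4129}{46} = \frac{334449}{92}$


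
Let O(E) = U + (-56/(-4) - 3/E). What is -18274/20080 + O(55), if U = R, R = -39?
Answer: -2867531/110440 ≈ -25.965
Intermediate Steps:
U = -39
O(E) = -25 - 3/E (O(E) = -39 + (-56/(-4) - 3/E) = -39 + (-56*(-¼) - 3/E) = -39 + (14 - 3/E) = -25 - 3/E)
-18274/20080 + O(55) = -18274/20080 + (-25 - 3/55) = -18274*1/20080 + (-25 - 3*1/55) = -9137/10040 + (-25 - 3/55) = -9137/10040 - 1378/55 = -2867531/110440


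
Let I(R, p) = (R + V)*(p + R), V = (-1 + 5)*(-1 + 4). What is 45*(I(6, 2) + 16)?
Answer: 7200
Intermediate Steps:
V = 12 (V = 4*3 = 12)
I(R, p) = (12 + R)*(R + p) (I(R, p) = (R + 12)*(p + R) = (12 + R)*(R + p))
45*(I(6, 2) + 16) = 45*((6**2 + 12*6 + 12*2 + 6*2) + 16) = 45*((36 + 72 + 24 + 12) + 16) = 45*(144 + 16) = 45*160 = 7200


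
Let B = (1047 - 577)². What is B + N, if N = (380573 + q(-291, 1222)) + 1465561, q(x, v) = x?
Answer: 2066743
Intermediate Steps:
B = 220900 (B = 470² = 220900)
N = 1845843 (N = (380573 - 291) + 1465561 = 380282 + 1465561 = 1845843)
B + N = 220900 + 1845843 = 2066743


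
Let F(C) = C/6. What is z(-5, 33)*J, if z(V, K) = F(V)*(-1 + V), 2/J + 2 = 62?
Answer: ⅙ ≈ 0.16667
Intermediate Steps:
F(C) = C/6 (F(C) = C*(⅙) = C/6)
J = 1/30 (J = 2/(-2 + 62) = 2/60 = 2*(1/60) = 1/30 ≈ 0.033333)
z(V, K) = V*(-1 + V)/6 (z(V, K) = (V/6)*(-1 + V) = V*(-1 + V)/6)
z(-5, 33)*J = ((⅙)*(-5)*(-1 - 5))*(1/30) = ((⅙)*(-5)*(-6))*(1/30) = 5*(1/30) = ⅙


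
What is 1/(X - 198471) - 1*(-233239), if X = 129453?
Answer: 16097689301/69018 ≈ 2.3324e+5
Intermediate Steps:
1/(X - 198471) - 1*(-233239) = 1/(129453 - 198471) - 1*(-233239) = 1/(-69018) + 233239 = -1/69018 + 233239 = 16097689301/69018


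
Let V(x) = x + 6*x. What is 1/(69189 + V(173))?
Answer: 1/70400 ≈ 1.4205e-5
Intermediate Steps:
V(x) = 7*x
1/(69189 + V(173)) = 1/(69189 + 7*173) = 1/(69189 + 1211) = 1/70400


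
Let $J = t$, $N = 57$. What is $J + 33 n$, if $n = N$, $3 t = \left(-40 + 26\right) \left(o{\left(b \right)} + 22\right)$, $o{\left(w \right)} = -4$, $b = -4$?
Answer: $1797$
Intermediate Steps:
$t = -84$ ($t = \frac{\left(-40 + 26\right) \left(-4 + 22\right)}{3} = \frac{\left(-14\right) 18}{3} = \frac{1}{3} \left(-252\right) = -84$)
$J = -84$
$n = 57$
$J + 33 n = -84 + 33 \cdot 57 = -84 + 1881 = 1797$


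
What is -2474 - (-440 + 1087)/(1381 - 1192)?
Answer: -468233/189 ≈ -2477.4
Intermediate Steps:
-2474 - (-440 + 1087)/(1381 - 1192) = -2474 - 647/189 = -468233/189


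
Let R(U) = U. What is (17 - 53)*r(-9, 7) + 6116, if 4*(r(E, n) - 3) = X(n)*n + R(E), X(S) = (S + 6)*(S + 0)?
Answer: 356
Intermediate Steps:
X(S) = S*(6 + S) (X(S) = (6 + S)*S = S*(6 + S))
r(E, n) = 3 + E/4 + n**2*(6 + n)/4 (r(E, n) = 3 + ((n*(6 + n))*n + E)/4 = 3 + (n**2*(6 + n) + E)/4 = 3 + (E + n**2*(6 + n))/4 = 3 + (E/4 + n**2*(6 + n)/4) = 3 + E/4 + n**2*(6 + n)/4)
(17 - 53)*r(-9, 7) + 6116 = (17 - 53)*(3 + (1/4)*(-9) + (1/4)*7**2*(6 + 7)) + 6116 = -36*(3 - 9/4 + (1/4)*49*13) + 6116 = -36*(3 - 9/4 + 637/4) + 6116 = -36*160 + 6116 = -5760 + 6116 = 356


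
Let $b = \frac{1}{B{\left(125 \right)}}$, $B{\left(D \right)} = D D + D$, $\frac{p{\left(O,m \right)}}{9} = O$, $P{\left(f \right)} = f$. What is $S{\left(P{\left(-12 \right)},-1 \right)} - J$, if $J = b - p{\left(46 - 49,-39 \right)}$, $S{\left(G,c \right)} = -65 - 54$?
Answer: $- \frac{2299501}{15750} \approx -146.0$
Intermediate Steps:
$S{\left(G,c \right)} = -119$
$p{\left(O,m \right)} = 9 O$
$B{\left(D \right)} = D + D^{2}$ ($B{\left(D \right)} = D^{2} + D = D + D^{2}$)
$b = \frac{1}{15750}$ ($b = \frac{1}{125 \left(1 + 125\right)} = \frac{1}{125 \cdot 126} = \frac{1}{15750} \approx 6.3492 \cdot 10^{-5}$)
$J = \frac{425251}{15750}$ ($J = \frac{1}{15750} - 9 \left(46 - 49\right) = \frac{1}{15750} - 9 \left(-3\right) = \frac{1}{15750} - -27 = \frac{1}{15750} + 27 = \frac{425251}{15750} \approx 27.0$)
$S{\left(P{\left(-12 \right)},-1 \right)} - J = -119 - \frac{425251}{15750} = - \frac{2299501}{15750}$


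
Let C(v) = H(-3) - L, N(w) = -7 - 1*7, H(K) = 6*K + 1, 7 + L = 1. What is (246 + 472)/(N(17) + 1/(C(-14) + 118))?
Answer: -76826/1497 ≈ -51.320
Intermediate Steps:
L = -6 (L = -7 + 1 = -6)
H(K) = 1 + 6*K
N(w) = -14 (N(w) = -7 - 7 = -14)
C(v) = -11 (C(v) = (1 + 6*(-3)) - 1*(-6) = (1 - 18) + 6 = -17 + 6 = -11)
(246 + 472)/(N(17) + 1/(C(-14) + 118)) = (246 + 472)/(-14 + 1/(-11 + 118)) = 718/(-14 + 1/107) = 718/(-1497/107) = 718*(-107/1497) = -76826/1497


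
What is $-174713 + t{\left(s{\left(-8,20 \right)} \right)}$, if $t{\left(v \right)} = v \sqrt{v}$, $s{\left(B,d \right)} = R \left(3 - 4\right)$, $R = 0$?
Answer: $-174713$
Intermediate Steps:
$s{\left(B,d \right)} = 0$ ($s{\left(B,d \right)} = 0 \left(3 - 4\right) = 0 \left(-1\right) = 0$)
$t{\left(v \right)} = v^{\frac{3}{2}}$
$-174713 + t{\left(s{\left(-8,20 \right)} \right)} = -174713 + 0^{\frac{3}{2}} = -174713 + 0 = -174713$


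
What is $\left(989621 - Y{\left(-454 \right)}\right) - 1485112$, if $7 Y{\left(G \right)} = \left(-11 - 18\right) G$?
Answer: $- \frac{3481603}{7} \approx -4.9737 \cdot 10^{5}$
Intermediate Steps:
$Y{\left(G \right)} = - \frac{29 G}{7}$ ($Y{\left(G \right)} = \frac{\left(-11 - 18\right) G}{7} = \frac{\left(-29\right) G}{7} = - \frac{29 G}{7}$)
$\left(989621 - Y{\left(-454 \right)}\right) - 1485112 = \left(989621 - \left(- \frac{29}{7}\right) \left(-454\right)\right) - 1485112 = \left(989621 - \frac{13166}{7}\right) - 1485112 = \frac{6914181}{7} - 1485112 = - \frac{3481603}{7}$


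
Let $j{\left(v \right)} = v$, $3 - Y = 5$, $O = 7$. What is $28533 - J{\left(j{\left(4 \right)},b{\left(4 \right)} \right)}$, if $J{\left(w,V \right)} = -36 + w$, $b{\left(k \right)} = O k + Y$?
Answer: $28565$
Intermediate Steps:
$Y = -2$ ($Y = 3 - 5 = -2$)
$b{\left(k \right)} = -2 + 7 k$ ($b{\left(k \right)} = 7 k - 2 = -2 + 7 k$)
$28533 - J{\left(j{\left(4 \right)},b{\left(4 \right)} \right)} = 28533 - \left(-36 + 4\right) = 28533 - -32 = 28533 + 32 = 28565$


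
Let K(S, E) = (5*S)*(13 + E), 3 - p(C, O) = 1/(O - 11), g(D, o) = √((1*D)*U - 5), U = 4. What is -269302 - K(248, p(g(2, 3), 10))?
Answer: -290382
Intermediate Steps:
g(D, o) = √(-5 + 4*D) (g(D, o) = √((1*D)*4 - 5) = √(D*4 - 5) = √(4*D - 5) = √(-5 + 4*D))
p(C, O) = 3 - 1/(-11 + O) (p(C, O) = 3 - 1/(O - 11) = 3 - 1/(-11 + O))
K(S, E) = 5*S*(13 + E)
-269302 - K(248, p(g(2, 3), 10)) = -269302 - 5*248*(13 + (-34 + 3*10)/(-11 + 10)) = -269302 - 5*248*(13 + (-34 + 30)/(-1)) = -269302 - 5*248*(13 - 1*(-4)) = -269302 - 5*248*(13 + 4) = -269302 - 5*248*17 = -269302 - 1*21080 = -269302 - 21080 = -290382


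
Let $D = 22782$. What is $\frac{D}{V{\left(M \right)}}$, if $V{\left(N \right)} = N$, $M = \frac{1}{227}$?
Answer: $5171514$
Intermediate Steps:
$M = \frac{1}{227} \approx 0.0044053$
$\frac{D}{V{\left(M \right)}} = 22782 \frac{1}{\frac{1}{227}} = 22782 \cdot 227 = 5171514$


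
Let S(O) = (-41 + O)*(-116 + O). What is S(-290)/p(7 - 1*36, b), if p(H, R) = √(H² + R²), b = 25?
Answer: 67193*√1466/733 ≈ 3509.8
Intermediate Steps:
S(O) = (-116 + O)*(-41 + O)
S(-290)/p(7 - 1*36, b) = (4756 + (-290)² - 157*(-290))/(√((7 - 1*36)² + 25²)) = (4756 + 84100 + 45530)/(√((7 - 36)² + 625)) = 134386/(√((-29)² + 625)) = 134386/(√(841 + 625)) = 134386/(√1466) = 134386*(√1466/1466) = 67193*√1466/733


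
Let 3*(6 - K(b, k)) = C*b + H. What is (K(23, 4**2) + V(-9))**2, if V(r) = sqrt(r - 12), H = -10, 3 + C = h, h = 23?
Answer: (-144 + I*sqrt(21))**2 ≈ 20715.0 - 1319.8*I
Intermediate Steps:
C = 20 (C = -3 + 23 = 20)
K(b, k) = 28/3 - 20*b/3 (K(b, k) = 6 - (20*b - 10)/3 = 6 - (-10 + 20*b)/3 = 6 + (10/3 - 20*b/3) = 28/3 - 20*b/3)
V(r) = sqrt(-12 + r)
(K(23, 4**2) + V(-9))**2 = ((28/3 - 20/3*23) + sqrt(-12 - 9))**2 = ((28/3 - 460/3) + sqrt(-21))**2 = (-144 + I*sqrt(21))**2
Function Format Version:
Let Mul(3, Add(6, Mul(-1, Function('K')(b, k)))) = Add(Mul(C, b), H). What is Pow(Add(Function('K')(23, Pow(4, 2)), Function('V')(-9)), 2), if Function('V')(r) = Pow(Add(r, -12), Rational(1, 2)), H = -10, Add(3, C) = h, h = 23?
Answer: Pow(Add(-144, Mul(I, Pow(21, Rational(1, 2)))), 2) ≈ Add(20715., Mul(-1319.8, I))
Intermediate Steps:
C = 20 (C = Add(-3, 23) = 20)
Function('K')(b, k) = Add(Rational(28, 3), Mul(Rational(-20, 3), b)) (Function('K')(b, k) = Add(6, Mul(Rational(-1, 3), Add(Mul(20, b), -10))) = Add(6, Mul(Rational(-1, 3), Add(-10, Mul(20, b)))) = Add(6, Add(Rational(10, 3), Mul(Rational(-20, 3), b))) = Add(Rational(28, 3), Mul(Rational(-20, 3), b)))
Function('V')(r) = Pow(Add(-12, r), Rational(1, 2))
Pow(Add(Function('K')(23, Pow(4, 2)), Function('V')(-9)), 2) = Pow(Add(Add(Rational(28, 3), Mul(Rational(-20, 3), 23)), Pow(Add(-12, -9), Rational(1, 2))), 2) = Pow(Add(Add(Rational(28, 3), Rational(-460, 3)), Pow(-21, Rational(1, 2))), 2) = Pow(Add(-144, Mul(I, Pow(21, Rational(1, 2)))), 2)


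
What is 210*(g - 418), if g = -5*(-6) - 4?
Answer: -82320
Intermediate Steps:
g = 26 (g = 30 - 4 = 26)
210*(g - 418) = 210*(26 - 418) = 210*(-392) = -82320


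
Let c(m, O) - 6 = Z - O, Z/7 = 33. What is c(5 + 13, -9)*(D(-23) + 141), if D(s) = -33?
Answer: 26568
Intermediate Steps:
Z = 231 (Z = 7*33 = 231)
c(m, O) = 237 - O (c(m, O) = 6 + (231 - O) = 237 - O)
c(5 + 13, -9)*(D(-23) + 141) = (237 - 1*(-9))*(-33 + 141) = (237 + 9)*108 = 246*108 = 26568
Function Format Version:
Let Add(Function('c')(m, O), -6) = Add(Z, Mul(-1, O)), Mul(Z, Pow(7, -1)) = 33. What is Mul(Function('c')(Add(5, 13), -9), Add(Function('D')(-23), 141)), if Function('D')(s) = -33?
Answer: 26568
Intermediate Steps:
Z = 231 (Z = Mul(7, 33) = 231)
Function('c')(m, O) = Add(237, Mul(-1, O)) (Function('c')(m, O) = Add(6, Add(231, Mul(-1, O))) = Add(237, Mul(-1, O)))
Mul(Function('c')(Add(5, 13), -9), Add(Function('D')(-23), 141)) = Mul(Add(237, Mul(-1, -9)), Add(-33, 141)) = Mul(Add(237, 9), 108) = Mul(246, 108) = 26568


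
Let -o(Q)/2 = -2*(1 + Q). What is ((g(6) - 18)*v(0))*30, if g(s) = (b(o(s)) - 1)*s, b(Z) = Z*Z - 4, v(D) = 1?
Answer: 139680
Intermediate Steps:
o(Q) = 4 + 4*Q (o(Q) = -(-4)*(1 + Q) = -2*(-2 - 2*Q) = 4 + 4*Q)
b(Z) = -4 + Z² (b(Z) = Z² - 4 = -4 + Z²)
g(s) = s*(-5 + (4 + 4*s)²) (g(s) = ((-4 + (4 + 4*s)²) - 1)*s = (-5 + (4 + 4*s)²)*s = s*(-5 + (4 + 4*s)²))
((g(6) - 18)*v(0))*30 = ((6*(-5 + 16*(1 + 6)²) - 18)*1)*30 = ((6*(-5 + 16*7²) - 18)*1)*30 = ((6*(-5 + 16*49) - 18)*1)*30 = ((6*(-5 + 784) - 18)*1)*30 = ((6*779 - 18)*1)*30 = ((4674 - 18)*1)*30 = (4656*1)*30 = 4656*30 = 139680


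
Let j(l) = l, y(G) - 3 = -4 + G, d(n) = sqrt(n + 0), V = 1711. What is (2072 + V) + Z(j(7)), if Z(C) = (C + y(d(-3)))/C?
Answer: 26487/7 + I*sqrt(3)/7 ≈ 3783.9 + 0.24744*I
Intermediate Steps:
d(n) = sqrt(n)
y(G) = -1 + G (y(G) = 3 + (-4 + G) = -1 + G)
Z(C) = (-1 + C + I*sqrt(3))/C (Z(C) = (C + (-1 + sqrt(-3)))/C = (C + (-1 + I*sqrt(3)))/C = (-1 + C + I*sqrt(3))/C)
(2072 + V) + Z(j(7)) = (2072 + 1711) + (-1 + 7 + I*sqrt(3))/7 = 3783 + (6 + I*sqrt(3))/7 = 3783 + (6/7 + I*sqrt(3)/7) = 26487/7 + I*sqrt(3)/7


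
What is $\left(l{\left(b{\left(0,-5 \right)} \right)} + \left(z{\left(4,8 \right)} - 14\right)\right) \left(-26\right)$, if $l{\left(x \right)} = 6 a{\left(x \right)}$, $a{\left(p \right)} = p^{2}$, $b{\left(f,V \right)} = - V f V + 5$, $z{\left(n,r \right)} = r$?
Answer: $-3744$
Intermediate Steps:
$b{\left(f,V \right)} = 5 - f V^{2}$ ($b{\left(f,V \right)} = - V f V + 5 = - f V^{2} + 5 = 5 - f V^{2}$)
$l{\left(x \right)} = 6 x^{2}$
$\left(l{\left(b{\left(0,-5 \right)} \right)} + \left(z{\left(4,8 \right)} - 14\right)\right) \left(-26\right) = \left(6 \left(5 - 0 \left(-5\right)^{2}\right)^{2} + \left(8 - 14\right)\right) \left(-26\right) = \left(6 \left(5 - 0 \cdot 25\right)^{2} - 6\right) \left(-26\right) = \left(6 \left(5 + 0\right)^{2} - 6\right) \left(-26\right) = \left(6 \cdot 5^{2} - 6\right) \left(-26\right) = \left(6 \cdot 25 - 6\right) \left(-26\right) = \left(150 - 6\right) \left(-26\right) = 144 \left(-26\right) = -3744$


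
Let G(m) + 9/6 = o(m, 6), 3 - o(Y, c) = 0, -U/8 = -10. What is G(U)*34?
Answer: 51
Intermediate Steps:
U = 80 (U = -8*(-10) = 80)
o(Y, c) = 3 (o(Y, c) = 3 - 1*0 = 3 + 0 = 3)
G(m) = 3/2 (G(m) = -3/2 + 3 = 3/2)
G(U)*34 = (3/2)*34 = 51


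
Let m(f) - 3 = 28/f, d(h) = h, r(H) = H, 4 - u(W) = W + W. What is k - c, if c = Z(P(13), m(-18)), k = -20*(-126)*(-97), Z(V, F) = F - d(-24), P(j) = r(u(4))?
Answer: -2200189/9 ≈ -2.4447e+5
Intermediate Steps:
u(W) = 4 - 2*W (u(W) = 4 - (W + W) = 4 - 2*W)
P(j) = -4 (P(j) = 4 - 2*4 = 4 - 8 = -4)
m(f) = 3 + 28/f
Z(V, F) = 24 + F (Z(V, F) = F - 1*(-24) = F + 24 = 24 + F)
k = -244440 (k = 2520*(-97) = -244440)
c = 229/9 (c = 24 + (3 + 28/(-18)) = 24 + (3 + 28*(-1/18)) = 24 + (3 - 14/9) = 24 + 13/9 = 229/9 ≈ 25.444)
k - c = -244440 - 1*229/9 = -244440 - 229/9 = -2200189/9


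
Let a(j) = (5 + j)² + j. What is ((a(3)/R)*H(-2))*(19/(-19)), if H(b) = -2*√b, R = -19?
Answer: -134*I*√2/19 ≈ -9.9739*I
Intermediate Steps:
a(j) = j + (5 + j)²
((a(3)/R)*H(-2))*(19/(-19)) = (((3 + (5 + 3)²)/(-19))*(-2*I*√2))*(19/(-19)) = (((3 + 8²)*(-1/19))*(-2*I*√2))*(19*(-1/19)) = (((3 + 64)*(-1/19))*(-2*I*√2))*(-1) = ((67*(-1/19))*(-2*I*√2))*(-1) = -(-134)*I*√2/19*(-1) = (134*I*√2/19)*(-1) = -134*I*√2/19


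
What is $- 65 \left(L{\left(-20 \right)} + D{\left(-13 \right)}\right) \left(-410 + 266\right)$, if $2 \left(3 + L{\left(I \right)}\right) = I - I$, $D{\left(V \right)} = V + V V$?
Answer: $1432080$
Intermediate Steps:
$D{\left(V \right)} = V + V^{2}$
$L{\left(I \right)} = -3$ ($L{\left(I \right)} = -3 + \frac{I - I}{2} = -3 + \frac{1}{2} \cdot 0 = -3 + 0 = -3$)
$- 65 \left(L{\left(-20 \right)} + D{\left(-13 \right)}\right) \left(-410 + 266\right) = - 65 \left(-3 - 13 \left(1 - 13\right)\right) \left(-410 + 266\right) = - 65 \left(-3 - -156\right) \left(-144\right) = - 65 \left(-3 + 156\right) \left(-144\right) = - 65 \cdot 153 \left(-144\right) = \left(-65\right) \left(-22032\right) = 1432080$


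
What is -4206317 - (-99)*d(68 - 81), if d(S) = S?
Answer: -4207604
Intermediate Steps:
-4206317 - (-99)*d(68 - 81) = -4206317 - (-99)*(68 - 81) = -4206317 - (-99)*(-13) = -4206317 - 1*1287 = -4206317 - 1287 = -4207604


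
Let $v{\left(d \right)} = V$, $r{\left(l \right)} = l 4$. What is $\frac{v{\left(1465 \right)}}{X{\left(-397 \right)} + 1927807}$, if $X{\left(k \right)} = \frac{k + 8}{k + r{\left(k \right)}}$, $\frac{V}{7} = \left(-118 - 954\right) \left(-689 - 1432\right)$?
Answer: $\frac{7898307060}{956674321} \approx 8.256$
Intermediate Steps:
$r{\left(l \right)} = 4 l$
$V = 15915984$ ($V = 7 \left(-118 - 954\right) \left(-689 - 1432\right) = 7 \left(\left(-1072\right) \left(-2121\right)\right) = 7 \cdot 2273712 = 15915984$)
$v{\left(d \right)} = 15915984$
$X{\left(k \right)} = \frac{8 + k}{5 k}$ ($X{\left(k \right)} = \frac{k + 8}{k + 4 k} = \frac{8 + k}{5 k}$)
$\frac{v{\left(1465 \right)}}{X{\left(-397 \right)} + 1927807} = \frac{15915984}{\frac{8 - 397}{5 \left(-397\right)} + 1927807} = \frac{15915984}{\frac{1}{5} \left(- \frac{1}{397}\right) \left(-389\right) + 1927807} = \frac{15915984}{\frac{389}{1985} + 1927807} = \frac{15915984}{\frac{3826697284}{1985}} = 15915984 \cdot \frac{1985}{3826697284} = \frac{7898307060}{956674321}$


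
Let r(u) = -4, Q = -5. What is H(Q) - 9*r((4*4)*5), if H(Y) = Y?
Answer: 31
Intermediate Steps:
H(Q) - 9*r((4*4)*5) = -5 - 9*(-4) = -5 + 36 = 31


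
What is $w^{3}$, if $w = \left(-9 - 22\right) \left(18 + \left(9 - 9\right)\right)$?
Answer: $-173741112$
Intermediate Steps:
$w = -558$ ($w = - 31 \left(18 + \left(9 - 9\right)\right) = - 31 \left(18 + 0\right) = \left(-31\right) 18 = -558$)
$w^{3} = \left(-558\right)^{3} = -173741112$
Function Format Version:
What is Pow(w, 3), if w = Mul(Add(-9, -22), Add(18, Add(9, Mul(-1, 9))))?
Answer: -173741112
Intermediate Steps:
w = -558 (w = Mul(-31, Add(18, Add(9, -9))) = Mul(-31, Add(18, 0)) = Mul(-31, 18) = -558)
Pow(w, 3) = Pow(-558, 3) = -173741112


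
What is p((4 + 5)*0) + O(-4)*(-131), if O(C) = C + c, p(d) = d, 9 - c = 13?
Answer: 1048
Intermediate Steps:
c = -4 (c = 9 - 1*13 = 9 - 13 = -4)
O(C) = -4 + C (O(C) = C - 4 = -4 + C)
p((4 + 5)*0) + O(-4)*(-131) = (4 + 5)*0 + (-4 - 4)*(-131) = 9*0 - 8*(-131) = 0 + 1048 = 1048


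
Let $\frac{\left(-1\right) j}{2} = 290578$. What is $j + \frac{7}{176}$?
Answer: $- \frac{102283449}{176} \approx -5.8116 \cdot 10^{5}$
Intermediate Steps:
$j = -581156$ ($j = \left(-2\right) 290578 = -581156$)
$j + \frac{7}{176} = -581156 + \frac{7}{176} = - \frac{102283449}{176}$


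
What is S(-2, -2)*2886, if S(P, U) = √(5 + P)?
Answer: 2886*√3 ≈ 4998.7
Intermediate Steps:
S(-2, -2)*2886 = √(5 - 2)*2886 = √3*2886 = 2886*√3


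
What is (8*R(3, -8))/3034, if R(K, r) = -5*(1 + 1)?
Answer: -40/1517 ≈ -0.026368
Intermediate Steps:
R(K, r) = -10 (R(K, r) = -5*2 = -10)
(8*R(3, -8))/3034 = (8*(-10))/3034 = -80*1/3034 = -40/1517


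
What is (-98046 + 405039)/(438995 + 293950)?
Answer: 102331/244315 ≈ 0.41885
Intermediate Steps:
(-98046 + 405039)/(438995 + 293950) = 306993/732945 = 306993*(1/732945) = 102331/244315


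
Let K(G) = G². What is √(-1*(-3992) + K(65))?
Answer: 3*√913 ≈ 90.648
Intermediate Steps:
√(-1*(-3992) + K(65)) = √(-1*(-3992) + 65²) = √(3992 + 4225) = √8217 = 3*√913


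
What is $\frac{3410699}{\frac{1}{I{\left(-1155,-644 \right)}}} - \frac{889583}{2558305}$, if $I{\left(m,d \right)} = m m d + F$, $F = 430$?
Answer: $- \frac{7496271922841947015233}{2558305} \approx -2.9302 \cdot 10^{15}$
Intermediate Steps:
$I{\left(m,d \right)} = 430 + d m^{2}$ ($I{\left(m,d \right)} = m m d + 430 = m^{2} d + 430 = d m^{2} + 430 = 430 + d m^{2}$)
$\frac{3410699}{\frac{1}{I{\left(-1155,-644 \right)}}} - \frac{889583}{2558305} = \frac{3410699}{\frac{1}{430 - 644 \left(-1155\right)^{2}}} - \frac{889583}{2558305} = \frac{3410699}{\frac{1}{430 - 859112100}} - \frac{889583}{2558305} = \frac{3410699}{\frac{1}{-859111670}} - \frac{889583}{2558305} = \frac{3410699}{- \frac{1}{859111670}} - \frac{889583}{2558305} = 3410699 \left(-859111670\right) - \frac{889583}{2558305} = -2930171313757330 - \frac{889583}{2558305} = - \frac{7496271922841947015233}{2558305}$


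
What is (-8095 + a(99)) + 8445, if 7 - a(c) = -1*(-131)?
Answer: 226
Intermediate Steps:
a(c) = -124 (a(c) = 7 - (-1)*(-131) = 7 - 1*131 = 7 - 131 = -124)
(-8095 + a(99)) + 8445 = (-8095 - 124) + 8445 = -8219 + 8445 = 226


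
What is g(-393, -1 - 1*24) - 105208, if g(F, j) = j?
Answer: -105233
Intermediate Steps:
g(-393, -1 - 1*24) - 105208 = (-1 - 1*24) - 105208 = (-1 - 24) - 105208 = -25 - 105208 = -105233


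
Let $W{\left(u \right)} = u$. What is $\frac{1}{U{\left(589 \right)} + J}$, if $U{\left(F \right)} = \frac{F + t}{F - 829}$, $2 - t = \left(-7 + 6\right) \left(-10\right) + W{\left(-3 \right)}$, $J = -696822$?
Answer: $- \frac{30}{20904733} \approx -1.4351 \cdot 10^{-6}$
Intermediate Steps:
$t = -5$ ($t = 2 - \left(\left(-7 + 6\right) \left(-10\right) - 3\right) = 2 - \left(\left(-1\right) \left(-10\right) - 3\right) = 2 - \left(10 - 3\right) = 2 - 7 = -5$)
$U{\left(F \right)} = \frac{-5 + F}{-829 + F}$ ($U{\left(F \right)} = \frac{F - 5}{F - 829} = \frac{-5 + F}{-829 + F}$)
$\frac{1}{U{\left(589 \right)} + J} = \frac{1}{\frac{-5 + 589}{-829 + 589} - 696822} = \frac{1}{\frac{1}{-240} \cdot 584 - 696822} = \frac{1}{\left(- \frac{1}{240}\right) 584 - 696822} = \frac{1}{- \frac{73}{30} - 696822} = \frac{1}{- \frac{20904733}{30}} = - \frac{30}{20904733}$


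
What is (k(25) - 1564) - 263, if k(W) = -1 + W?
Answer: -1803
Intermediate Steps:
(k(25) - 1564) - 263 = ((-1 + 25) - 1564) - 263 = (24 - 1564) - 263 = -1540 - 263 = -1803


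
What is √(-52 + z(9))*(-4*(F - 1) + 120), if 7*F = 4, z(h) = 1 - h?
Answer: 1704*I*√15/7 ≈ 942.79*I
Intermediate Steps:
F = 4/7 (F = (⅐)*4 = 4/7 ≈ 0.57143)
√(-52 + z(9))*(-4*(F - 1) + 120) = √(-52 + (1 - 1*9))*(-4*(4/7 - 1) + 120) = √(-52 + (1 - 9))*(-4*(-3/7) + 120) = √(-52 - 8)*(12/7 + 120) = √(-60)*(852/7) = (2*I*√15)*(852/7) = 1704*I*√15/7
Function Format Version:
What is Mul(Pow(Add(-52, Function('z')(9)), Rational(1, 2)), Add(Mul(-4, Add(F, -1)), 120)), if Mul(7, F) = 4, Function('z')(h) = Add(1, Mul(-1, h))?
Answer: Mul(Rational(1704, 7), I, Pow(15, Rational(1, 2))) ≈ Mul(942.79, I)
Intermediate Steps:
F = Rational(4, 7) (F = Mul(Rational(1, 7), 4) = Rational(4, 7) ≈ 0.57143)
Mul(Pow(Add(-52, Function('z')(9)), Rational(1, 2)), Add(Mul(-4, Add(F, -1)), 120)) = Mul(Pow(Add(-52, Add(1, Mul(-1, 9))), Rational(1, 2)), Add(Mul(-4, Add(Rational(4, 7), -1)), 120)) = Mul(Pow(Add(-52, Add(1, -9)), Rational(1, 2)), Add(Mul(-4, Rational(-3, 7)), 120)) = Mul(Pow(Add(-52, -8), Rational(1, 2)), Add(Rational(12, 7), 120)) = Mul(Pow(-60, Rational(1, 2)), Rational(852, 7)) = Mul(Mul(2, I, Pow(15, Rational(1, 2))), Rational(852, 7)) = Mul(Rational(1704, 7), I, Pow(15, Rational(1, 2)))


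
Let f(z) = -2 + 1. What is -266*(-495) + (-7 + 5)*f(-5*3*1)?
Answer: 131672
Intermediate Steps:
f(z) = -1
-266*(-495) + (-7 + 5)*f(-5*3*1) = -266*(-495) + (-7 + 5)*(-1) = 131670 - 2*(-1) = 131670 + 2 = 131672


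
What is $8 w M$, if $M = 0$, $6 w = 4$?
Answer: $0$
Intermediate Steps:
$w = \frac{2}{3}$ ($w = \frac{1}{6} \cdot 4 = \frac{2}{3} \approx 0.66667$)
$8 w M = 8 \cdot \frac{2}{3} \cdot 0 = \frac{16}{3} \cdot 0 = 0$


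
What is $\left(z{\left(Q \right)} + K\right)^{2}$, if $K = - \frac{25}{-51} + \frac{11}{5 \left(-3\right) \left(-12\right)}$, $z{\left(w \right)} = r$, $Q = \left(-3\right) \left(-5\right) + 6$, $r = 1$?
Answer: $\frac{22534009}{9363600} \approx 2.4066$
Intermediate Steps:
$Q = 21$ ($Q = 15 + 6 = 21$)
$z{\left(w \right)} = 1$
$K = \frac{1687}{3060}$ ($K = \left(-25\right) \left(- \frac{1}{51}\right) + \frac{11}{\left(-15\right) \left(-12\right)} = \frac{25}{51} + \frac{11}{180} = \frac{1687}{3060} \approx 0.55131$)
$\left(z{\left(Q \right)} + K\right)^{2} = \left(1 + \frac{1687}{3060}\right)^{2} = \left(\frac{4747}{3060}\right)^{2} = \frac{22534009}{9363600}$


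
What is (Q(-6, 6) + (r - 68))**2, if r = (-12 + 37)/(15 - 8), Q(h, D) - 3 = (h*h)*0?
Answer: 184900/49 ≈ 3773.5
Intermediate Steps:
Q(h, D) = 3 (Q(h, D) = 3 + (h*h)*0 = 3 + h**2*0 = 3 + 0 = 3)
r = 25/7 ≈ 3.5714
(Q(-6, 6) + (r - 68))**2 = (3 + (25/7 - 68))**2 = (3 - 451/7)**2 = (-430/7)**2 = 184900/49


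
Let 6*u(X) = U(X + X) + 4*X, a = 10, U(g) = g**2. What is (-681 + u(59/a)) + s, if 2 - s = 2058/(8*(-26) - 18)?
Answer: -3631559/5650 ≈ -642.75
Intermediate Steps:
u(X) = 2*X/3 + 2*X**2/3 (u(X) = ((X + X)**2 + 4*X)/6 = ((2*X)**2 + 4*X)/6 = (4*X**2 + 4*X)/6 = (4*X + 4*X**2)/6 = 2*X/3 + 2*X**2/3)
s = 1255/113 (s = 2 - 2058/(8*(-26) - 18) = 2 - 2058/(-208 - 18) = 2 - 2058/(-226) = 2 - 2058*(-1)/226 = 2 - 1*(-1029/113) = 2 + 1029/113 = 1255/113 ≈ 11.106)
(-681 + u(59/a)) + s = (-681 + 2*(59/10)*(1 + 59/10)/3) + 1255/113 = (-681 + 2*(59*(1/10))*(1 + 59*(1/10))/3) + 1255/113 = (-681 + (2/3)*(59/10)*(1 + 59/10)) + 1255/113 = (-681 + (2/3)*(59/10)*(69/10)) + 1255/113 = (-681 + 1357/50) + 1255/113 = -32693/50 + 1255/113 = -3631559/5650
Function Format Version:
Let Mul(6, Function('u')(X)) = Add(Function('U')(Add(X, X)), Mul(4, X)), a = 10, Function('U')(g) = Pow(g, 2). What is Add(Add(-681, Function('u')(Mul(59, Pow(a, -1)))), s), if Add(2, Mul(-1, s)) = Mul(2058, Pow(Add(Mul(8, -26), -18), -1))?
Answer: Rational(-3631559, 5650) ≈ -642.75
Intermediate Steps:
Function('u')(X) = Add(Mul(Rational(2, 3), X), Mul(Rational(2, 3), Pow(X, 2))) (Function('u')(X) = Mul(Rational(1, 6), Add(Pow(Add(X, X), 2), Mul(4, X))) = Mul(Rational(1, 6), Add(Pow(Mul(2, X), 2), Mul(4, X))) = Mul(Rational(1, 6), Add(Mul(4, Pow(X, 2)), Mul(4, X))) = Mul(Rational(1, 6), Add(Mul(4, X), Mul(4, Pow(X, 2)))) = Add(Mul(Rational(2, 3), X), Mul(Rational(2, 3), Pow(X, 2))))
s = Rational(1255, 113) (s = Add(2, Mul(-1, Mul(2058, Pow(Add(Mul(8, -26), -18), -1)))) = Add(2, Mul(-1, Mul(2058, Pow(Add(-208, -18), -1)))) = Add(2, Mul(-1, Mul(2058, Pow(-226, -1)))) = Add(2, Mul(-1, Mul(2058, Rational(-1, 226)))) = Add(2, Mul(-1, Rational(-1029, 113))) = Add(2, Rational(1029, 113)) = Rational(1255, 113) ≈ 11.106)
Add(Add(-681, Function('u')(Mul(59, Pow(a, -1)))), s) = Add(Add(-681, Mul(Rational(2, 3), Mul(59, Pow(10, -1)), Add(1, Mul(59, Pow(10, -1))))), Rational(1255, 113)) = Add(Add(-681, Mul(Rational(2, 3), Mul(59, Rational(1, 10)), Add(1, Mul(59, Rational(1, 10))))), Rational(1255, 113)) = Add(Add(-681, Mul(Rational(2, 3), Rational(59, 10), Add(1, Rational(59, 10)))), Rational(1255, 113)) = Add(Add(-681, Mul(Rational(2, 3), Rational(59, 10), Rational(69, 10))), Rational(1255, 113)) = Add(Add(-681, Rational(1357, 50)), Rational(1255, 113)) = Add(Rational(-32693, 50), Rational(1255, 113)) = Rational(-3631559, 5650)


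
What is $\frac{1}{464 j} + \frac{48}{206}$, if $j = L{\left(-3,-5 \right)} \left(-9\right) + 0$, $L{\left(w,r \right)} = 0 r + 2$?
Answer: $\frac{200345}{860256} \approx 0.23289$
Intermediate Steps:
$L{\left(w,r \right)} = 2$ ($L{\left(w,r \right)} = 0 + 2 = 2$)
$j = -18$ ($j = 2 \left(-9\right) + 0 = -18 + 0 = -18$)
$\frac{1}{464 j} + \frac{48}{206} = \frac{1}{464 \left(-18\right)} + \frac{48}{206} = \frac{1}{464} \left(- \frac{1}{18}\right) + 48 \cdot \frac{1}{206} = - \frac{1}{8352} + \frac{24}{103} = \frac{200345}{860256}$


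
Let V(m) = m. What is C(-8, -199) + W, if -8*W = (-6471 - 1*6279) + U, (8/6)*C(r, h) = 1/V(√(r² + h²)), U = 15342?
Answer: -324 + 3*√39665/158660 ≈ -324.00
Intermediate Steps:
C(r, h) = 3/(4*√(h² + r²)) (C(r, h) = 3/(4*(√(r² + h²))) = 3/(4*(√(h² + r²))) = 3/(4*√(h² + r²)))
W = -324 (W = -((-6471 - 1*6279) + 15342)/8 = -((-6471 - 6279) + 15342)/8 = -(-12750 + 15342)/8 = -⅛*2592 = -324)
C(-8, -199) + W = 3/(4*√((-199)² + (-8)²)) - 324 = 3/(4*√(39601 + 64)) - 324 = 3/(4*√39665) - 324 = 3*(√39665/39665)/4 - 324 = 3*√39665/158660 - 324 = -324 + 3*√39665/158660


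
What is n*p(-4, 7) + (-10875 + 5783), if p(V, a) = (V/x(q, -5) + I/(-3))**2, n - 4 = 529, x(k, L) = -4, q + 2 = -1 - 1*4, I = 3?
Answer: -5092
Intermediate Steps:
q = -7 (q = -2 + (-1 - 1*4) = -2 + (-1 - 4) = -2 - 5 = -7)
n = 533 (n = 4 + 529 = 533)
p(V, a) = (-1 - V/4)**2 (p(V, a) = (V/(-4) + 3/(-3))**2 = (V*(-1/4) + 3*(-1/3))**2 = (-V/4 - 1)**2 = (-1 - V/4)**2)
n*p(-4, 7) + (-10875 + 5783) = 533*((4 - 4)**2/16) + (-10875 + 5783) = 533*((1/16)*0**2) - 5092 = 533*((1/16)*0) - 5092 = 533*0 - 5092 = 0 - 5092 = -5092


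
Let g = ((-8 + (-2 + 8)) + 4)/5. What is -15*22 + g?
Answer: -1648/5 ≈ -329.60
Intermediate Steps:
g = 2/5 (g = ((-8 + 6) + 4)*(1/5) = (-2 + 4)*(1/5) = 2*(1/5) = 2/5 ≈ 0.40000)
-15*22 + g = -15*22 + 2/5 = -330 + 2/5 = -1648/5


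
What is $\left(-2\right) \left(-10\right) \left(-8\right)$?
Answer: $-160$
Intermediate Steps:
$\left(-2\right) \left(-10\right) \left(-8\right) = 20 \left(-8\right) = -160$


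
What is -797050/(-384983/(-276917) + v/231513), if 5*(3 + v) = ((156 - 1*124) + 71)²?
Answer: -255493920874040250/448576505093 ≈ -5.6957e+5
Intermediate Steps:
v = 10594/5 (v = -3 + ((156 - 1*124) + 71)²/5 = -3 + ((156 - 124) + 71)²/5 = -3 + (32 + 71)²/5 = -3 + (⅕)*103² = -3 + (⅕)*10609 = -3 + 10609/5 = 10594/5 ≈ 2118.8)
-797050/(-384983/(-276917) + v/231513) = -797050/(-384983/(-276917) + (10594/5)/231513) = -797050/(-384983*(-1/276917) + (10594/5)*(1/231513)) = -797050/(384983/276917 + 10594/1157565) = -797050/448576505093/320549427105 = -797050*320549427105/448576505093 = -255493920874040250/448576505093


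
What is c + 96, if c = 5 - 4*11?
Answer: 57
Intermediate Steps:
c = -39 (c = 5 - 44 = -39)
c + 96 = -39 + 96 = 57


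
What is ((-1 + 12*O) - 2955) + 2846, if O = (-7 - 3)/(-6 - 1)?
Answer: -650/7 ≈ -92.857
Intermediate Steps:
O = 10/7 (O = -10/(-7) = -10*(-⅐) = 10/7 ≈ 1.4286)
((-1 + 12*O) - 2955) + 2846 = ((-1 + 12*(10/7)) - 2955) + 2846 = ((-1 + 120/7) - 2955) + 2846 = (113/7 - 2955) + 2846 = -20572/7 + 2846 = -650/7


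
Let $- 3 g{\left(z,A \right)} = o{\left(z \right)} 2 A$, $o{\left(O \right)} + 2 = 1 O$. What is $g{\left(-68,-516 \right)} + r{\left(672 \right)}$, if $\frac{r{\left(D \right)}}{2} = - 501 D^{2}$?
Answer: $-452511248$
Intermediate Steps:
$o{\left(O \right)} = -2 + O$ ($o{\left(O \right)} = -2 + 1 O = -2 + O$)
$r{\left(D \right)} = - 1002 D^{2}$ ($r{\left(D \right)} = 2 \left(- 501 D^{2}\right) = - 1002 D^{2}$)
$g{\left(z,A \right)} = - \frac{A \left(-4 + 2 z\right)}{3}$ ($g{\left(z,A \right)} = - \frac{\left(-2 + z\right) 2 A}{3} = - \frac{\left(-4 + 2 z\right) A}{3} = - \frac{A \left(-4 + 2 z\right)}{3}$)
$g{\left(-68,-516 \right)} + r{\left(672 \right)} = \frac{2}{3} \left(-516\right) \left(2 - -68\right) - 1002 \cdot 672^{2} = \frac{2}{3} \left(-516\right) \left(2 + 68\right) - 452487168 = \frac{2}{3} \left(-516\right) 70 - 452487168 = -24080 - 452487168 = -452511248$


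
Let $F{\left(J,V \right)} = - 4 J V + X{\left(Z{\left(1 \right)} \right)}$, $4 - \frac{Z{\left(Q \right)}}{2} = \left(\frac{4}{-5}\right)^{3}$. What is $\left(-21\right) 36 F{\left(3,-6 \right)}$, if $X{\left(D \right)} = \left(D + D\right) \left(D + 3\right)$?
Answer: $- \frac{3413920608}{15625} \approx -2.1849 \cdot 10^{5}$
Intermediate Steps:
$Z{\left(Q \right)} = \frac{1128}{125}$ ($Z{\left(Q \right)} = 8 - 2 \left(\frac{4}{-5}\right)^{3} = 8 - 2 \left(4 \left(- \frac{1}{5}\right)\right)^{3} = 8 - 2 \left(- \frac{4}{5}\right)^{3} = 8 - - \frac{128}{125} = 8 + \frac{128}{125} = \frac{1128}{125}$)
$X{\left(D \right)} = 2 D \left(3 + D\right)$
$F{\left(J,V \right)} = \frac{3390768}{15625} - 4 J V$ ($F{\left(J,V \right)} = - 4 J V + 2 \cdot \frac{1128}{125} \left(3 + \frac{1128}{125}\right) = - 4 J V + 2 \cdot \frac{1128}{125} \cdot \frac{1503}{125} = - 4 J V + \frac{3390768}{15625} = \frac{3390768}{15625} - 4 J V$)
$\left(-21\right) 36 F{\left(3,-6 \right)} = \left(-21\right) 36 \left(\frac{3390768}{15625} - 12 \left(-6\right)\right) = - 756 \left(\frac{3390768}{15625} + 72\right) = \left(-756\right) \frac{4515768}{15625} = - \frac{3413920608}{15625}$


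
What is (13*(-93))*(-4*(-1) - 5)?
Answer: 1209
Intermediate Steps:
(13*(-93))*(-4*(-1) - 5) = -1209*(4 - 5) = -1209*(-1) = 1209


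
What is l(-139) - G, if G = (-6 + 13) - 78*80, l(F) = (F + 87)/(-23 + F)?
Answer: 504899/81 ≈ 6233.3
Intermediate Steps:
l(F) = (87 + F)/(-23 + F)
G = -6233 (G = 7 - 6240 = -6233)
l(-139) - G = (87 - 139)/(-23 - 139) - 1*(-6233) = -52/(-162) + 6233 = -1/162*(-52) + 6233 = 26/81 + 6233 = 504899/81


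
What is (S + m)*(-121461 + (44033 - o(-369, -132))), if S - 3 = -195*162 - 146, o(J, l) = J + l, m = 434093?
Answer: -30952347720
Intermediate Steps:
S = -31733 (S = 3 + (-195*162 - 146) = 3 + (-31590 - 146) = 3 - 31736 = -31733)
(S + m)*(-121461 + (44033 - o(-369, -132))) = (-31733 + 434093)*(-121461 + (44033 - (-369 - 132))) = 402360*(-121461 + (44033 - 1*(-501))) = 402360*(-121461 + (44033 + 501)) = 402360*(-121461 + 44534) = 402360*(-76927) = -30952347720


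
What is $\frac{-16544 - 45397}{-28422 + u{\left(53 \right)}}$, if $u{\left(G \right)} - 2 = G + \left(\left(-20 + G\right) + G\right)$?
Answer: $\frac{1877}{857} \approx 2.1902$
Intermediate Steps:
$u{\left(G \right)} = -18 + 3 G$ ($u{\left(G \right)} = 2 + \left(G + \left(\left(-20 + G\right) + G\right)\right) = 2 + \left(G + \left(-20 + 2 G\right)\right) = 2 + \left(-20 + 3 G\right) = -18 + 3 G$)
$\frac{-16544 - 45397}{-28422 + u{\left(53 \right)}} = \frac{-16544 - 45397}{-28422 + \left(-18 + 3 \cdot 53\right)} = - \frac{61941}{-28422 + \left(-18 + 159\right)} = - \frac{61941}{-28422 + 141} = - \frac{61941}{-28281} = \left(-61941\right) \left(- \frac{1}{28281}\right) = \frac{1877}{857}$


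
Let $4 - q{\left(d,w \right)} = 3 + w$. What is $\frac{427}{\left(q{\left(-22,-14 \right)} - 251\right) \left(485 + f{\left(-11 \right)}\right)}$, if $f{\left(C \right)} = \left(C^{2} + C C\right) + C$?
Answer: $- \frac{427}{168976} \approx -0.002527$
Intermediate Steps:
$f{\left(C \right)} = C + 2 C^{2}$ ($f{\left(C \right)} = \left(C^{2} + C^{2}\right) + C = 2 C^{2} + C = C + 2 C^{2}$)
$q{\left(d,w \right)} = 1 - w$ ($q{\left(d,w \right)} = 4 - \left(3 + w\right) = 1 - w$)
$\frac{427}{\left(q{\left(-22,-14 \right)} - 251\right) \left(485 + f{\left(-11 \right)}\right)} = \frac{427}{\left(\left(1 - -14\right) - 251\right) \left(485 - 11 \left(1 + 2 \left(-11\right)\right)\right)} = \frac{427}{\left(\left(1 + 14\right) - 251\right) \left(485 - 11 \left(1 - 22\right)\right)} = \frac{427}{\left(15 - 251\right) \left(485 - -231\right)} = \frac{427}{\left(-236\right) \left(485 + 231\right)} = \frac{427}{\left(-236\right) 716} = \frac{427}{-168976} = 427 \left(- \frac{1}{168976}\right) = - \frac{427}{168976}$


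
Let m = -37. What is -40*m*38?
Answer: 56240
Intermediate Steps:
-40*m*38 = -40*(-37)*38 = 1480*38 = 56240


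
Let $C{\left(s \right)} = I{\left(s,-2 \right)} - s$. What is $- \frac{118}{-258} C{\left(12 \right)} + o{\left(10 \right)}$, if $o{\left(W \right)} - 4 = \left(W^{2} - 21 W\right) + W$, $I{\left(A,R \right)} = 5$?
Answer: $- \frac{12797}{129} \approx -99.202$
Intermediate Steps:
$o{\left(W \right)} = 4 + W^{2} - 20 W$ ($o{\left(W \right)} = 4 + \left(\left(W^{2} - 21 W\right) + W\right) = 4 + \left(W^{2} - 20 W\right) = 4 + W^{2} - 20 W$)
$C{\left(s \right)} = 5 - s$
$- \frac{118}{-258} C{\left(12 \right)} + o{\left(10 \right)} = - \frac{118}{-258} \left(5 - 12\right) + \left(4 + 10^{2} - 200\right) = \left(-118\right) \left(- \frac{1}{258}\right) \left(5 - 12\right) + \left(4 + 100 - 200\right) = \frac{59}{129} \left(-7\right) - 96 = - \frac{413}{129} - 96 = - \frac{12797}{129}$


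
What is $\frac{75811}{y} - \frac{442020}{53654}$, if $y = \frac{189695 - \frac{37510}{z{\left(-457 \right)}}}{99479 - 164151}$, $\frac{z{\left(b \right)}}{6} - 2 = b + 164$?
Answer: $- \frac{413169731786094}{15982570285} \approx -25851.0$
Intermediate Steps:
$z{\left(b \right)} = 996 + 6 b$ ($z{\left(b \right)} = 12 + 6 \left(b + 164\right) = 12 + 6 \left(164 + b\right) = 12 + \left(984 + 6 b\right) = 996 + 6 b$)
$y = - \frac{82811245}{28229328}$ ($y = \frac{189695 - \frac{37510}{996 + 6 \left(-457\right)}}{99479 - 164151} = \frac{189695 - \frac{37510}{996 - 2742}}{-64672} = \left(189695 - \frac{37510}{-1746}\right) \left(- \frac{1}{64672}\right) = \left(189695 - - \frac{18755}{873}\right) \left(- \frac{1}{64672}\right) = \left(189695 + \frac{18755}{873}\right) \left(- \frac{1}{64672}\right) = \frac{165622490}{873} \left(- \frac{1}{64672}\right) = - \frac{82811245}{28229328} \approx -2.9335$)
$\frac{75811}{y} - \frac{442020}{53654} = \frac{75811}{- \frac{82811245}{28229328}} - \frac{442020}{53654} = 75811 \left(- \frac{28229328}{82811245}\right) - \frac{1590}{193} = - \frac{2140093585008}{82811245} - \frac{1590}{193} = - \frac{413169731786094}{15982570285}$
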